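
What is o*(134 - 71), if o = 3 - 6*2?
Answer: -567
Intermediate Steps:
o = -9 (o = 3 - 12 = -9)
o*(134 - 71) = -9*(134 - 71) = -9*63 = -567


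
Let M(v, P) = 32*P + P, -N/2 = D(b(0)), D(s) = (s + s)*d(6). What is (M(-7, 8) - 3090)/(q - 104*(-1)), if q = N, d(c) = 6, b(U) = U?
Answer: -1413/52 ≈ -27.173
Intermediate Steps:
D(s) = 12*s (D(s) = (s + s)*6 = (2*s)*6 = 12*s)
N = 0 (N = -24*0 = -2*0 = 0)
M(v, P) = 33*P
q = 0
(M(-7, 8) - 3090)/(q - 104*(-1)) = (33*8 - 3090)/(0 - 104*(-1)) = (264 - 3090)/(0 + 104) = -2826/104 = -2826*1/104 = -1413/52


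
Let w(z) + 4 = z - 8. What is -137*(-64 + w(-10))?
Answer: 11782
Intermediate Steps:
w(z) = -12 + z (w(z) = -4 + (z - 8) = -4 + (-8 + z) = -12 + z)
-137*(-64 + w(-10)) = -137*(-64 + (-12 - 10)) = -137*(-64 - 22) = -137*(-86) = 11782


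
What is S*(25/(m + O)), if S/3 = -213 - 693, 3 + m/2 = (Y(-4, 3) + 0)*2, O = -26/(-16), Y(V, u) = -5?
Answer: 36240/13 ≈ 2787.7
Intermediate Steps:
O = 13/8 (O = -26*(-1/16) = 13/8 ≈ 1.6250)
m = -26 (m = -6 + 2*((-5 + 0)*2) = -6 + 2*(-5*2) = -6 + 2*(-10) = -6 - 20 = -26)
S = -2718 (S = 3*(-213 - 693) = 3*(-906) = -2718)
S*(25/(m + O)) = -67950/(-26 + 13/8) = -67950/(-195/8) = -67950*(-8)/195 = -2718*(-40/39) = 36240/13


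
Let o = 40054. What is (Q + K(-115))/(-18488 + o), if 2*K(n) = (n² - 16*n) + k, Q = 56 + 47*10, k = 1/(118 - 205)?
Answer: 701089/1876242 ≈ 0.37367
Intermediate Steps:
k = -1/87 (k = 1/(-87) = -1/87 ≈ -0.011494)
Q = 526 (Q = 56 + 470 = 526)
K(n) = -1/174 + n²/2 - 8*n (K(n) = ((n² - 16*n) - 1/87)/2 = (-1/87 + n² - 16*n)/2 = -1/174 + n²/2 - 8*n)
(Q + K(-115))/(-18488 + o) = (526 + (-1/174 + (½)*(-115)² - 8*(-115)))/(-18488 + 40054) = (526 + (-1/174 + (½)*13225 + 920))/21566 = (526 + (-1/174 + 13225/2 + 920))*(1/21566) = (526 + 655327/87)*(1/21566) = (701089/87)*(1/21566) = 701089/1876242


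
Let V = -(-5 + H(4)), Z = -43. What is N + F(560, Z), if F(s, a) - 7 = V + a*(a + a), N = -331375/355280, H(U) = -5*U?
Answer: 264972605/71056 ≈ 3729.1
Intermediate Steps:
N = -66275/71056 (N = -331375*1/355280 = -66275/71056 ≈ -0.93272)
V = 25 (V = -(-5 - 5*4) = -(-5 - 20) = -1*(-25) = 25)
F(s, a) = 32 + 2*a**2 (F(s, a) = 7 + (25 + a*(a + a)) = 7 + (25 + a*(2*a)) = 7 + (25 + 2*a**2) = 32 + 2*a**2)
N + F(560, Z) = -66275/71056 + (32 + 2*(-43)**2) = -66275/71056 + (32 + 2*1849) = -66275/71056 + (32 + 3698) = -66275/71056 + 3730 = 264972605/71056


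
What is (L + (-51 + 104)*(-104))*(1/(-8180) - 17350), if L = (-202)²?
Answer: -1252186637823/2045 ≈ -6.1232e+8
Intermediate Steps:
L = 40804
(L + (-51 + 104)*(-104))*(1/(-8180) - 17350) = (40804 + (-51 + 104)*(-104))*(1/(-8180) - 17350) = (40804 + 53*(-104))*(-1/8180 - 17350) = (40804 - 5512)*(-141923001/8180) = 35292*(-141923001/8180) = -1252186637823/2045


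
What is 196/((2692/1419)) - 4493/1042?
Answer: 69427513/701266 ≈ 99.003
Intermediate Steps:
196/((2692/1419)) - 4493/1042 = 196/((2692*(1/1419))) - 4493*1/1042 = 196/(2692/1419) - 4493/1042 = 196*(1419/2692) - 4493/1042 = 69531/673 - 4493/1042 = 69427513/701266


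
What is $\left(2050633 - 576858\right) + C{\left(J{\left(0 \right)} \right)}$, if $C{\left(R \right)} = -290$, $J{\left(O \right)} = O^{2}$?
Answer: $1473485$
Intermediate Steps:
$\left(2050633 - 576858\right) + C{\left(J{\left(0 \right)} \right)} = \left(2050633 - 576858\right) - 290 = 1473775 - 290 = 1473485$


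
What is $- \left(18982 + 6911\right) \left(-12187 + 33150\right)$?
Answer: $-542794959$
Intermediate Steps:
$- \left(18982 + 6911\right) \left(-12187 + 33150\right) = - 25893 \cdot 20963 = \left(-1\right) 542794959 = -542794959$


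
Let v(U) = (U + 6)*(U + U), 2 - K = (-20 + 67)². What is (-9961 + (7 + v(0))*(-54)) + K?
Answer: -12546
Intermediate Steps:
K = -2207 (K = 2 - (-20 + 67)² = 2 - 1*47² = 2 - 1*2209 = 2 - 2209 = -2207)
v(U) = 2*U*(6 + U) (v(U) = (6 + U)*(2*U) = 2*U*(6 + U))
(-9961 + (7 + v(0))*(-54)) + K = (-9961 + (7 + 2*0*(6 + 0))*(-54)) - 2207 = (-9961 + (7 + 2*0*6)*(-54)) - 2207 = (-9961 + (7 + 0)*(-54)) - 2207 = (-9961 + 7*(-54)) - 2207 = (-9961 - 378) - 2207 = -10339 - 2207 = -12546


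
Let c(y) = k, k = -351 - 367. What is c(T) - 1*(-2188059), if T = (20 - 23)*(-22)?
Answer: 2187341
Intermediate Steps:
T = 66 (T = -3*(-22) = 66)
k = -718
c(y) = -718
c(T) - 1*(-2188059) = -718 - 1*(-2188059) = -718 + 2188059 = 2187341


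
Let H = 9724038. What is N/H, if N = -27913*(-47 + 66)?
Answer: -530347/9724038 ≈ -0.054540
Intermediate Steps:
N = -530347 (N = -27913*19 = -530347)
N/H = -530347/9724038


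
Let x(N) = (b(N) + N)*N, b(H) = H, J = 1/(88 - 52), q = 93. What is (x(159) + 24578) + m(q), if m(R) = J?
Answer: 2705041/36 ≈ 75140.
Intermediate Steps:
J = 1/36 ≈ 0.027778
m(R) = 1/36
x(N) = 2*N² (x(N) = (N + N)*N = (2*N)*N = 2*N²)
(x(159) + 24578) + m(q) = (2*159² + 24578) + 1/36 = (2*25281 + 24578) + 1/36 = (50562 + 24578) + 1/36 = 75140 + 1/36 = 2705041/36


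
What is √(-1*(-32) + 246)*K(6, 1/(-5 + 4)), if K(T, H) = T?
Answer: 6*√278 ≈ 100.04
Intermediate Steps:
√(-1*(-32) + 246)*K(6, 1/(-5 + 4)) = √(-1*(-32) + 246)*6 = √(32 + 246)*6 = √278*6 = 6*√278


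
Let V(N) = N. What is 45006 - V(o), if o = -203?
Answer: 45209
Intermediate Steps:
45006 - V(o) = 45006 - 1*(-203) = 45006 + 203 = 45209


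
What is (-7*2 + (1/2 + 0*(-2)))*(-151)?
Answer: 4077/2 ≈ 2038.5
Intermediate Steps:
(-7*2 + (1/2 + 0*(-2)))*(-151) = (-14 + (½ + 0))*(-151) = (-14 + ½)*(-151) = -27/2*(-151) = 4077/2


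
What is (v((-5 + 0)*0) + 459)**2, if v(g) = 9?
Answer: 219024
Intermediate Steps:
(v((-5 + 0)*0) + 459)**2 = (9 + 459)**2 = 468**2 = 219024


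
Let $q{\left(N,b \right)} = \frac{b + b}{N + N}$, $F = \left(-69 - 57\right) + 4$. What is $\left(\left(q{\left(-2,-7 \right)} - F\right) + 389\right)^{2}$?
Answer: $\frac{1058841}{4} \approx 2.6471 \cdot 10^{5}$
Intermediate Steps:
$F = -122$ ($F = -126 + 4 = -122$)
$q{\left(N,b \right)} = \frac{b}{N}$ ($q{\left(N,b \right)} = \frac{2 b}{2 N} = 2 b \frac{1}{2 N} = \frac{b}{N}$)
$\left(\left(q{\left(-2,-7 \right)} - F\right) + 389\right)^{2} = \left(\left(- \frac{7}{-2} - -122\right) + 389\right)^{2} = \left(\left(\left(-7\right) \left(- \frac{1}{2}\right) + 122\right) + 389\right)^{2} = \left(\left(\frac{7}{2} + 122\right) + 389\right)^{2} = \left(\frac{251}{2} + 389\right)^{2} = \left(\frac{1029}{2}\right)^{2} = \frac{1058841}{4}$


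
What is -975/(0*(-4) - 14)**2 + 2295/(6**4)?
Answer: -7535/2352 ≈ -3.2037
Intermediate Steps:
-975/(0*(-4) - 14)**2 + 2295/(6**4) = -975/(0 - 14)**2 + 2295/1296 = -975/((-14)**2) + 2295*(1/1296) = -975/196 + 85/48 = -7535/2352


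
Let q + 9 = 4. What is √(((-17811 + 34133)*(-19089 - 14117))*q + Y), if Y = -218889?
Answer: √2709722771 ≈ 52055.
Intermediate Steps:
q = -5 (q = -9 + 4 = -5)
√(((-17811 + 34133)*(-19089 - 14117))*q + Y) = √(((-17811 + 34133)*(-19089 - 14117))*(-5) - 218889) = √((16322*(-33206))*(-5) - 218889) = √(-541988332*(-5) - 218889) = √(2709941660 - 218889) = √2709722771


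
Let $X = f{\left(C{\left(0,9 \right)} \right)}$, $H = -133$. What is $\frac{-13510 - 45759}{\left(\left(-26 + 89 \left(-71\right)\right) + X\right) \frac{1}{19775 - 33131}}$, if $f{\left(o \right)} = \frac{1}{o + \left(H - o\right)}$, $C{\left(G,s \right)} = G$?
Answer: $- \frac{52641184806}{421943} \approx -1.2476 \cdot 10^{5}$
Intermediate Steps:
$f{\left(o \right)} = - \frac{1}{133}$ ($f{\left(o \right)} = \frac{1}{o - \left(133 + o\right)} = \frac{1}{-133} = - \frac{1}{133}$)
$X = - \frac{1}{133} \approx -0.0075188$
$\frac{-13510 - 45759}{\left(\left(-26 + 89 \left(-71\right)\right) + X\right) \frac{1}{19775 - 33131}} = \frac{-13510 - 45759}{\left(\left(-26 + 89 \left(-71\right)\right) - \frac{1}{133}\right) \frac{1}{19775 - 33131}} = - \frac{59269}{\left(\left(-26 - 6319\right) - \frac{1}{133}\right) \frac{1}{-13356}} = - \frac{59269}{\left(-6345 - \frac{1}{133}\right) \left(- \frac{1}{13356}\right)} = - \frac{59269}{\left(- \frac{843886}{133}\right) \left(- \frac{1}{13356}\right)} = - \frac{59269}{\frac{421943}{888174}} = \left(-59269\right) \frac{888174}{421943} = - \frac{52641184806}{421943}$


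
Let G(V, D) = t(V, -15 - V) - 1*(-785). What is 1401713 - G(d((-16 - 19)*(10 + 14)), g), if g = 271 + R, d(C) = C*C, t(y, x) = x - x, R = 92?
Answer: 1400928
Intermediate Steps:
t(y, x) = 0
d(C) = C²
g = 363 (g = 271 + 92 = 363)
G(V, D) = 785 (G(V, D) = 0 - 1*(-785) = 0 + 785 = 785)
1401713 - G(d((-16 - 19)*(10 + 14)), g) = 1401713 - 1*785 = 1401713 - 785 = 1400928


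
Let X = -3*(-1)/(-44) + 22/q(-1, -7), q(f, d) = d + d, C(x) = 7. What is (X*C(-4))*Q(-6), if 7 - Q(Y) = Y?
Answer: -6565/44 ≈ -149.20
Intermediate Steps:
Q(Y) = 7 - Y
q(f, d) = 2*d
X = -505/308 (X = -3*(-1)/(-44) + 22/((2*(-7))) = 3*(-1/44) + 22/(-14) = -3/44 + 22*(-1/14) = -3/44 - 11/7 = -505/308 ≈ -1.6396)
(X*C(-4))*Q(-6) = (-505/308*7)*(7 - 1*(-6)) = -505*(7 + 6)/44 = -505/44*13 = -6565/44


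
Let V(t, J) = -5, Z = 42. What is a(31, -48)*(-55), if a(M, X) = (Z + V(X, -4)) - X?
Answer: -4675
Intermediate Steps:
a(M, X) = 37 - X (a(M, X) = (42 - 5) - X = 37 - X)
a(31, -48)*(-55) = (37 - 1*(-48))*(-55) = (37 + 48)*(-55) = 85*(-55) = -4675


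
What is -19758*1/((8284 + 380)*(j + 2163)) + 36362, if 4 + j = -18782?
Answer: 872819342837/24003612 ≈ 36362.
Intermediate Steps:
j = -18786 (j = -4 - 18782 = -18786)
-19758*1/((8284 + 380)*(j + 2163)) + 36362 = -19758*1/((-18786 + 2163)*(8284 + 380)) + 36362 = -19758/((-16623*8664)) + 36362 = -19758/(-144021672) + 36362 = -19758*(-1/144021672) + 36362 = 3293/24003612 + 36362 = 872819342837/24003612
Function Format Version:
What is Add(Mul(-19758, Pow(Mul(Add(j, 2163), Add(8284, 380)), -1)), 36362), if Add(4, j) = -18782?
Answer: Rational(872819342837, 24003612) ≈ 36362.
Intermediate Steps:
j = -18786 (j = Add(-4, -18782) = -18786)
Add(Mul(-19758, Pow(Mul(Add(j, 2163), Add(8284, 380)), -1)), 36362) = Add(Mul(-19758, Pow(Mul(Add(-18786, 2163), Add(8284, 380)), -1)), 36362) = Add(Mul(-19758, Pow(Mul(-16623, 8664), -1)), 36362) = Add(Mul(-19758, Pow(-144021672, -1)), 36362) = Add(Mul(-19758, Rational(-1, 144021672)), 36362) = Add(Rational(3293, 24003612), 36362) = Rational(872819342837, 24003612)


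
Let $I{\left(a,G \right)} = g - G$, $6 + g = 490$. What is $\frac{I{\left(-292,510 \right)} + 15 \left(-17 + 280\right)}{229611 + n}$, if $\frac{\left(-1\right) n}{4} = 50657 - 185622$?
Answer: $\frac{3919}{769471} \approx 0.0050931$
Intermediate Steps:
$n = 539860$ ($n = - 4 \left(50657 - 185622\right) = \left(-4\right) \left(-134965\right) = 539860$)
$g = 484$ ($g = -6 + 490 = 484$)
$I{\left(a,G \right)} = 484 - G$
$\frac{I{\left(-292,510 \right)} + 15 \left(-17 + 280\right)}{229611 + n} = \frac{\left(484 - 510\right) + 15 \left(-17 + 280\right)}{229611 + 539860} = \frac{\left(484 - 510\right) + 15 \cdot 263}{769471} = \left(-26 + 3945\right) \frac{1}{769471} = 3919 \cdot \frac{1}{769471} = \frac{3919}{769471}$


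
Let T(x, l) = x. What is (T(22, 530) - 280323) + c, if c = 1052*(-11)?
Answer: -291873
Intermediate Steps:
c = -11572
(T(22, 530) - 280323) + c = (22 - 280323) - 11572 = -280301 - 11572 = -291873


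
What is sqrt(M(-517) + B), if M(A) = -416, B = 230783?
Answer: sqrt(230367) ≈ 479.97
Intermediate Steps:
sqrt(M(-517) + B) = sqrt(-416 + 230783) = sqrt(230367)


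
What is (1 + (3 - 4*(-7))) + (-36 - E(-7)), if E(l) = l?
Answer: 3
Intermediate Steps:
(1 + (3 - 4*(-7))) + (-36 - E(-7)) = (1 + (3 - 4*(-7))) + (-36 - 1*(-7)) = (1 + (3 + 28)) + (-36 + 7) = (1 + 31) - 29 = 32 - 29 = 3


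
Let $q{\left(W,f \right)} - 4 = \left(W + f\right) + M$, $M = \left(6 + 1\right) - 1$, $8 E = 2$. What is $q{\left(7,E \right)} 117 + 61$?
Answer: $\frac{8317}{4} \approx 2079.3$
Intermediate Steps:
$E = \frac{1}{4}$ ($E = \frac{1}{8} \cdot 2 = \frac{1}{4} \approx 0.25$)
$M = 6$ ($M = 7 - 1 = 6$)
$q{\left(W,f \right)} = 10 + W + f$ ($q{\left(W,f \right)} = 4 + \left(\left(W + f\right) + 6\right) = 4 + \left(6 + W + f\right) = 10 + W + f$)
$q{\left(7,E \right)} 117 + 61 = \left(10 + 7 + \frac{1}{4}\right) 117 + 61 = \frac{69}{4} \cdot 117 + 61 = \frac{8073}{4} + 61 = \frac{8317}{4}$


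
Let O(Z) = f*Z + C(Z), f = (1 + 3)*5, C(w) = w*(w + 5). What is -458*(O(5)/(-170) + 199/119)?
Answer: -43052/119 ≈ -361.78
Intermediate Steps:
C(w) = w*(5 + w)
f = 20 (f = 4*5 = 20)
O(Z) = 20*Z + Z*(5 + Z)
-458*(O(5)/(-170) + 199/119) = -458*((5*(25 + 5))/(-170) + 199/119) = -458*((5*30)*(-1/170) + 199*(1/119)) = -458*(150*(-1/170) + 199/119) = -458*(-15/17 + 199/119) = -458*94/119 = -43052/119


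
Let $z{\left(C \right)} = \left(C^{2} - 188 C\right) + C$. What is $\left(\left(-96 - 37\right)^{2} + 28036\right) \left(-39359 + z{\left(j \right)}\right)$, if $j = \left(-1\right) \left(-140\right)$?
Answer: $-2100560775$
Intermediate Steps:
$j = 140$
$z{\left(C \right)} = C^{2} - 187 C$
$\left(\left(-96 - 37\right)^{2} + 28036\right) \left(-39359 + z{\left(j \right)}\right) = \left(\left(-96 - 37\right)^{2} + 28036\right) \left(-39359 + 140 \left(-187 + 140\right)\right) = \left(\left(-133\right)^{2} + 28036\right) \left(-39359 + 140 \left(-47\right)\right) = \left(17689 + 28036\right) \left(-39359 - 6580\right) = 45725 \left(-45939\right) = -2100560775$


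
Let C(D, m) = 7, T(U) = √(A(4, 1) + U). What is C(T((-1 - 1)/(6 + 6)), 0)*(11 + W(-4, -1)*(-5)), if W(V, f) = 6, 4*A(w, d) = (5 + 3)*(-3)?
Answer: -133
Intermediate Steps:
A(w, d) = -6 (A(w, d) = ((5 + 3)*(-3))/4 = (8*(-3))/4 = (¼)*(-24) = -6)
T(U) = √(-6 + U)
C(T((-1 - 1)/(6 + 6)), 0)*(11 + W(-4, -1)*(-5)) = 7*(11 + 6*(-5)) = 7*(11 - 30) = 7*(-19) = -133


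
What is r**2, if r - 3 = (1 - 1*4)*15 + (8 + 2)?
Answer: 1024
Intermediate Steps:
r = -32 (r = 3 + ((1 - 1*4)*15 + (8 + 2)) = 3 + ((1 - 4)*15 + 10) = 3 + (-3*15 + 10) = 3 + (-45 + 10) = 3 - 35 = -32)
r**2 = (-32)**2 = 1024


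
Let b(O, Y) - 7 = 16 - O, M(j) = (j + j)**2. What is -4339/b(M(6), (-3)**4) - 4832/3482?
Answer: 7261863/210661 ≈ 34.472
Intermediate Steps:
M(j) = 4*j**2 (M(j) = (2*j)**2 = 4*j**2)
b(O, Y) = 23 - O (b(O, Y) = 7 + (16 - O) = 23 - O)
-4339/b(M(6), (-3)**4) - 4832/3482 = -4339/(23 - 4*6**2) - 4832/3482 = -4339/(23 - 4*36) - 4832*1/3482 = -4339/(23 - 1*144) - 2416/1741 = -4339/(23 - 144) - 2416/1741 = -4339/(-121) - 2416/1741 = -4339*(-1/121) - 2416/1741 = 4339/121 - 2416/1741 = 7261863/210661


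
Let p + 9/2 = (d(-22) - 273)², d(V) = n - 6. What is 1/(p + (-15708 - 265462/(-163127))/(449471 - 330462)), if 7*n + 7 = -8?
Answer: 1902530952014/150369718907210309 ≈ 1.2652e-5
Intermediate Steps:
n = -15/7 (n = -1 + (⅐)*(-8) = -1 - 8/7 = -15/7 ≈ -2.1429)
d(V) = -57/7 (d(V) = -15/7 - 6 = -57/7)
p = 7745607/98 (p = -9/2 + (-57/7 - 273)² = -9/2 + (-1968/7)² = -9/2 + 3873024/49 = 7745607/98 ≈ 79037.)
1/(p + (-15708 - 265462/(-163127))/(449471 - 330462)) = 1/(7745607/98 + (-15708 - 265462/(-163127))/(449471 - 330462)) = 1/(7745607/98 + (-15708 - 265462*(-1/163127))/119009) = 1/(7745607/98 + (-15708 + 265462/163127)*(1/119009)) = 1/(7745607/98 - 2562133454/163127*1/119009) = 1/(7745607/98 - 2562133454/19413581143) = 1/(150369718907210309/1902530952014) = 1902530952014/150369718907210309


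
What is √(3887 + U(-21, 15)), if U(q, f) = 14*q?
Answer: √3593 ≈ 59.942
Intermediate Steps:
√(3887 + U(-21, 15)) = √(3887 + 14*(-21)) = √(3887 - 294) = √3593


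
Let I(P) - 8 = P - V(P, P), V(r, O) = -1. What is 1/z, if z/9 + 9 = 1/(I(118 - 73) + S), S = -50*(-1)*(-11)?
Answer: -496/40185 ≈ -0.012343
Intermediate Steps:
S = -550 (S = -25*(-2)*(-11) = 50*(-11) = -550)
I(P) = 9 + P (I(P) = 8 + (P - 1*(-1)) = 8 + (P + 1) = 8 + (1 + P) = 9 + P)
z = -40185/496 (z = -81 + 9/((9 + (118 - 73)) - 550) = -81 + 9/((9 + 45) - 550) = -81 + 9/(54 - 550) = -81 + 9/(-496) = -81 + 9*(-1/496) = -81 - 9/496 = -40185/496 ≈ -81.018)
1/z = 1/(-40185/496) = -496/40185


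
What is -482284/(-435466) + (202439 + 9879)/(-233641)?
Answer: 10112022928/50871355853 ≈ 0.19878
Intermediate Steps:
-482284/(-435466) + (202439 + 9879)/(-233641) = -482284*(-1/435466) + 212318*(-1/233641) = 241142/217733 - 212318/233641 = 10112022928/50871355853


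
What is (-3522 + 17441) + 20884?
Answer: 34803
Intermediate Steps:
(-3522 + 17441) + 20884 = 13919 + 20884 = 34803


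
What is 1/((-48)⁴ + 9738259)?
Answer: 1/15046675 ≈ 6.6460e-8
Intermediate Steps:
1/((-48)⁴ + 9738259) = 1/(5308416 + 9738259) = 1/15046675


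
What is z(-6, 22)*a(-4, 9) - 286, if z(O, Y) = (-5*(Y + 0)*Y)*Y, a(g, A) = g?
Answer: 212674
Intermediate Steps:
z(O, Y) = -5*Y³ (z(O, Y) = (-5*Y*Y)*Y = (-5*Y²)*Y = -5*Y³)
z(-6, 22)*a(-4, 9) - 286 = -5*22³*(-4) - 286 = -5*10648*(-4) - 286 = -53240*(-4) - 286 = 212960 - 286 = 212674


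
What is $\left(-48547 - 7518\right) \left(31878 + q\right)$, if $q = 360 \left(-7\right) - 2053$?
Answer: $-1530854825$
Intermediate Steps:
$q = -4573$ ($q = -2520 - 2053 = -4573$)
$\left(-48547 - 7518\right) \left(31878 + q\right) = \left(-48547 - 7518\right) \left(31878 - 4573\right) = \left(-56065\right) 27305 = -1530854825$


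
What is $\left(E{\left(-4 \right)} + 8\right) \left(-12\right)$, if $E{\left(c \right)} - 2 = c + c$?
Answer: $-24$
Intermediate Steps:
$E{\left(c \right)} = 2 + 2 c$ ($E{\left(c \right)} = 2 + \left(c + c\right) = 2 + 2 c$)
$\left(E{\left(-4 \right)} + 8\right) \left(-12\right) = \left(\left(2 + 2 \left(-4\right)\right) + 8\right) \left(-12\right) = \left(\left(2 - 8\right) + 8\right) \left(-12\right) = \left(-6 + 8\right) \left(-12\right) = 2 \left(-12\right) = -24$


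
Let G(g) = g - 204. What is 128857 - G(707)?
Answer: 128354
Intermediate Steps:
G(g) = -204 + g
128857 - G(707) = 128857 - (-204 + 707) = 128857 - 1*503 = 128857 - 503 = 128354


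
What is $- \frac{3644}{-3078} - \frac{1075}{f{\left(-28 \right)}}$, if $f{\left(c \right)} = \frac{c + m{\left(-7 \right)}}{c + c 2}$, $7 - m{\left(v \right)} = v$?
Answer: $- \frac{9924728}{1539} \approx -6448.8$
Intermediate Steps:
$m{\left(v \right)} = 7 - v$
$f{\left(c \right)} = \frac{14 + c}{3 c}$ ($f{\left(c \right)} = \frac{c + \left(7 - -7\right)}{c + c 2} = \frac{c + \left(7 + 7\right)}{c + 2 c} = \frac{c + 14}{3 c} = \left(14 + c\right) \frac{1}{3 c} = \frac{14 + c}{3 c}$)
$- \frac{3644}{-3078} - \frac{1075}{f{\left(-28 \right)}} = - \frac{3644}{-3078} - \frac{1075}{\frac{1}{3} \frac{1}{-28} \left(14 - 28\right)} = \left(-3644\right) \left(- \frac{1}{3078}\right) - \frac{1075}{\frac{1}{3} \left(- \frac{1}{28}\right) \left(-14\right)} = \frac{1822}{1539} - 1075 \frac{1}{\frac{1}{6}} = \frac{1822}{1539} - 6450 = - \frac{9924728}{1539}$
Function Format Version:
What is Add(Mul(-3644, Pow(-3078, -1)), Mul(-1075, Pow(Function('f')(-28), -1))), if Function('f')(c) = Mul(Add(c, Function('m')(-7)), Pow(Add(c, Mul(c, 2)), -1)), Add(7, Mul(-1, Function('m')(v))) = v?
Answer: Rational(-9924728, 1539) ≈ -6448.8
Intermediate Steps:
Function('m')(v) = Add(7, Mul(-1, v))
Function('f')(c) = Mul(Rational(1, 3), Pow(c, -1), Add(14, c)) (Function('f')(c) = Mul(Add(c, Add(7, Mul(-1, -7))), Pow(Add(c, Mul(c, 2)), -1)) = Mul(Add(c, Add(7, 7)), Pow(Add(c, Mul(2, c)), -1)) = Mul(Add(c, 14), Pow(Mul(3, c), -1)) = Mul(Add(14, c), Mul(Rational(1, 3), Pow(c, -1))) = Mul(Rational(1, 3), Pow(c, -1), Add(14, c)))
Add(Mul(-3644, Pow(-3078, -1)), Mul(-1075, Pow(Function('f')(-28), -1))) = Add(Mul(-3644, Pow(-3078, -1)), Mul(-1075, Pow(Mul(Rational(1, 3), Pow(-28, -1), Add(14, -28)), -1))) = Add(Mul(-3644, Rational(-1, 3078)), Mul(-1075, Pow(Mul(Rational(1, 3), Rational(-1, 28), -14), -1))) = Add(Rational(1822, 1539), Mul(-1075, Pow(Rational(1, 6), -1))) = Add(Rational(1822, 1539), Mul(-1075, 6)) = Add(Rational(1822, 1539), -6450) = Rational(-9924728, 1539)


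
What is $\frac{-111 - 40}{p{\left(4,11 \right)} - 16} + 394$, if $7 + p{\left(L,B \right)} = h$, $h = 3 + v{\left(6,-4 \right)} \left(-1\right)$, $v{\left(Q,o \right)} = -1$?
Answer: $\frac{7637}{19} \approx 401.95$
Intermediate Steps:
$h = 4$ ($h = 3 - -1 = 3 + 1 = 4$)
$p{\left(L,B \right)} = -3$ ($p{\left(L,B \right)} = -7 + 4 = -3$)
$\frac{-111 - 40}{p{\left(4,11 \right)} - 16} + 394 = \frac{-111 - 40}{-3 - 16} + 394 = - \frac{151}{-19} + 394 = \left(-151\right) \left(- \frac{1}{19}\right) + 394 = \frac{151}{19} + 394 = \frac{7637}{19}$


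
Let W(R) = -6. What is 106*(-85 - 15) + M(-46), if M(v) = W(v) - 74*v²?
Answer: -167190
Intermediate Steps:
M(v) = -6 - 74*v²
106*(-85 - 15) + M(-46) = 106*(-85 - 15) + (-6 - 74*(-46)²) = 106*(-100) + (-6 - 74*2116) = -10600 + (-6 - 156584) = -10600 - 156590 = -167190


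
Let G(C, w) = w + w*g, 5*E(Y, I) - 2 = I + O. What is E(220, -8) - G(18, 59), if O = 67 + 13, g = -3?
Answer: 664/5 ≈ 132.80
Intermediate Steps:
O = 80
E(Y, I) = 82/5 + I/5 (E(Y, I) = ⅖ + (I + 80)/5 = ⅖ + (80 + I)/5 = ⅖ + (16 + I/5) = 82/5 + I/5)
G(C, w) = -2*w (G(C, w) = w + w*(-3) = w - 3*w = -2*w)
E(220, -8) - G(18, 59) = (82/5 + (⅕)*(-8)) - (-2)*59 = (82/5 - 8/5) - 1*(-118) = 74/5 + 118 = 664/5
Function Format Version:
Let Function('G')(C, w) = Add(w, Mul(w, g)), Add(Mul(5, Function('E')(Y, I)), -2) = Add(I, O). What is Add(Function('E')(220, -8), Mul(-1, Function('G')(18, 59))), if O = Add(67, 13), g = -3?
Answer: Rational(664, 5) ≈ 132.80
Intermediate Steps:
O = 80
Function('E')(Y, I) = Add(Rational(82, 5), Mul(Rational(1, 5), I)) (Function('E')(Y, I) = Add(Rational(2, 5), Mul(Rational(1, 5), Add(I, 80))) = Add(Rational(2, 5), Mul(Rational(1, 5), Add(80, I))) = Add(Rational(2, 5), Add(16, Mul(Rational(1, 5), I))) = Add(Rational(82, 5), Mul(Rational(1, 5), I)))
Function('G')(C, w) = Mul(-2, w) (Function('G')(C, w) = Add(w, Mul(w, -3)) = Add(w, Mul(-3, w)) = Mul(-2, w))
Add(Function('E')(220, -8), Mul(-1, Function('G')(18, 59))) = Add(Add(Rational(82, 5), Mul(Rational(1, 5), -8)), Mul(-1, Mul(-2, 59))) = Add(Add(Rational(82, 5), Rational(-8, 5)), Mul(-1, -118)) = Add(Rational(74, 5), 118) = Rational(664, 5)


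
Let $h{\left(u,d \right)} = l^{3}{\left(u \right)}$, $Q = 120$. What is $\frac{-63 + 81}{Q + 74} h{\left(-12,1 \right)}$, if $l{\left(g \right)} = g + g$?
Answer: $- \frac{124416}{97} \approx -1282.6$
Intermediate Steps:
$l{\left(g \right)} = 2 g$
$h{\left(u,d \right)} = 8 u^{3}$ ($h{\left(u,d \right)} = \left(2 u\right)^{3} = 8 u^{3}$)
$\frac{-63 + 81}{Q + 74} h{\left(-12,1 \right)} = \frac{-63 + 81}{120 + 74} \cdot 8 \left(-12\right)^{3} = \frac{18}{194} \cdot 8 \left(-1728\right) = 18 \cdot \frac{1}{194} \left(-13824\right) = \frac{9}{97} \left(-13824\right) = - \frac{124416}{97}$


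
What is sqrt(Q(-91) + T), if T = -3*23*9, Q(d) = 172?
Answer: I*sqrt(449) ≈ 21.19*I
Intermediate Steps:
T = -621 (T = -69*9 = -621)
sqrt(Q(-91) + T) = sqrt(172 - 621) = sqrt(-449) = I*sqrt(449)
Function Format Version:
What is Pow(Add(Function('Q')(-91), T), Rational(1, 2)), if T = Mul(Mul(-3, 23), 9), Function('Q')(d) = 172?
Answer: Mul(I, Pow(449, Rational(1, 2))) ≈ Mul(21.190, I)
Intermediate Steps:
T = -621 (T = Mul(-69, 9) = -621)
Pow(Add(Function('Q')(-91), T), Rational(1, 2)) = Pow(Add(172, -621), Rational(1, 2)) = Pow(-449, Rational(1, 2)) = Mul(I, Pow(449, Rational(1, 2)))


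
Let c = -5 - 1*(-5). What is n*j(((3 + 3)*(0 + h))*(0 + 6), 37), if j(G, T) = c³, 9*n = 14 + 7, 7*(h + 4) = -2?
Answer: 0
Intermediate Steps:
h = -30/7 (h = -4 + (⅐)*(-2) = -4 - 2/7 = -30/7 ≈ -4.2857)
c = 0 (c = -5 + 5 = 0)
n = 7/3 (n = (14 + 7)/9 = (⅑)*21 = 7/3 ≈ 2.3333)
j(G, T) = 0 (j(G, T) = 0³ = 0)
n*j(((3 + 3)*(0 + h))*(0 + 6), 37) = (7/3)*0 = 0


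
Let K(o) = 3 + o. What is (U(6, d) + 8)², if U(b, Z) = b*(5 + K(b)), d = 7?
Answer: 8464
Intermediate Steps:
U(b, Z) = b*(8 + b) (U(b, Z) = b*(5 + (3 + b)) = b*(8 + b))
(U(6, d) + 8)² = (6*(8 + 6) + 8)² = (6*14 + 8)² = (84 + 8)² = 92² = 8464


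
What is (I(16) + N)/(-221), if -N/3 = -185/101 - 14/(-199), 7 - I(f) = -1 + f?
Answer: 54589/4441879 ≈ 0.012290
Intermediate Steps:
I(f) = 8 - f (I(f) = 7 - (-1 + f) = 7 + (1 - f) = 8 - f)
N = 106203/20099 (N = -3*(-185/101 - 14/(-199)) = -3*(-185*1/101 - 14*(-1/199)) = -3*(-185/101 + 14/199) = -3*(-35401/20099) = 106203/20099 ≈ 5.2840)
(I(16) + N)/(-221) = ((8 - 1*16) + 106203/20099)/(-221) = ((8 - 16) + 106203/20099)*(-1/221) = (-8 + 106203/20099)*(-1/221) = -54589/20099*(-1/221) = 54589/4441879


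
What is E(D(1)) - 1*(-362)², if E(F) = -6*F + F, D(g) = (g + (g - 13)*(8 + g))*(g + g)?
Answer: -129974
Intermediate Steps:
D(g) = 2*g*(g + (-13 + g)*(8 + g)) (D(g) = (g + (-13 + g)*(8 + g))*(2*g) = 2*g*(g + (-13 + g)*(8 + g)))
E(F) = -5*F
E(D(1)) - 1*(-362)² = -10*(-104 + 1² - 4*1) - 1*(-362)² = -10*(-104 + 1 - 4) - 1*131044 = -10*(-107) - 131044 = -5*(-214) - 131044 = 1070 - 131044 = -129974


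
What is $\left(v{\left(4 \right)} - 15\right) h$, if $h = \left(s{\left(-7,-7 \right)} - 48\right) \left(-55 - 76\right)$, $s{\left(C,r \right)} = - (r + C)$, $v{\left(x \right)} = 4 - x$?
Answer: $-66810$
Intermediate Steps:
$s{\left(C,r \right)} = - C - r$ ($s{\left(C,r \right)} = - (C + r) = - C - r$)
$h = 4454$ ($h = \left(\left(\left(-1\right) \left(-7\right) - -7\right) - 48\right) \left(-55 - 76\right) = \left(\left(7 + 7\right) - 48\right) \left(-131\right) = \left(14 - 48\right) \left(-131\right) = \left(-34\right) \left(-131\right) = 4454$)
$\left(v{\left(4 \right)} - 15\right) h = \left(\left(4 - 4\right) - 15\right) 4454 = \left(0 - 15\right) 4454 = \left(-15\right) 4454 = -66810$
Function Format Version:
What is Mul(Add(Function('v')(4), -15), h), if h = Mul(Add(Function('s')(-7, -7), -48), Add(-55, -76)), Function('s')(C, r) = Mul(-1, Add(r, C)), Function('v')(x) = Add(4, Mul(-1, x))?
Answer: -66810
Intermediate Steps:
Function('s')(C, r) = Add(Mul(-1, C), Mul(-1, r)) (Function('s')(C, r) = Mul(-1, Add(C, r)) = Add(Mul(-1, C), Mul(-1, r)))
h = 4454 (h = Mul(Add(Add(Mul(-1, -7), Mul(-1, -7)), -48), Add(-55, -76)) = Mul(Add(Add(7, 7), -48), -131) = Mul(Add(14, -48), -131) = Mul(-34, -131) = 4454)
Mul(Add(Function('v')(4), -15), h) = Mul(Add(Add(4, Mul(-1, 4)), -15), 4454) = Mul(Add(Add(4, -4), -15), 4454) = Mul(Add(0, -15), 4454) = Mul(-15, 4454) = -66810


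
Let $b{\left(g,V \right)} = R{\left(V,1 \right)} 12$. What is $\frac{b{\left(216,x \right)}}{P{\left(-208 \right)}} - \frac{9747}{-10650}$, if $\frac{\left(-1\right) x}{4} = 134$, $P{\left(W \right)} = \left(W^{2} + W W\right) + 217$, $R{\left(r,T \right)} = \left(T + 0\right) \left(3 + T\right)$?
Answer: $\frac{18800327}{20529650} \approx 0.91576$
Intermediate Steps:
$R{\left(r,T \right)} = T \left(3 + T\right)$
$P{\left(W \right)} = 217 + 2 W^{2}$ ($P{\left(W \right)} = \left(W^{2} + W^{2}\right) + 217 = 2 W^{2} + 217 = 217 + 2 W^{2}$)
$x = -536$ ($x = \left(-4\right) 134 = -536$)
$b{\left(g,V \right)} = 48$ ($b{\left(g,V \right)} = 1 \left(3 + 1\right) 12 = 1 \cdot 4 \cdot 12 = 4 \cdot 12 = 48$)
$\frac{b{\left(216,x \right)}}{P{\left(-208 \right)}} - \frac{9747}{-10650} = \frac{48}{217 + 2 \left(-208\right)^{2}} - \frac{9747}{-10650} = \frac{48}{217 + 2 \cdot 43264} - - \frac{3249}{3550} = \frac{48}{217 + 86528} + \frac{3249}{3550} = \frac{48}{86745} + \frac{3249}{3550} = 48 \cdot \frac{1}{86745} + \frac{3249}{3550} = \frac{16}{28915} + \frac{3249}{3550} = \frac{18800327}{20529650}$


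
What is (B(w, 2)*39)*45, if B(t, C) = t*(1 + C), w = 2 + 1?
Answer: 15795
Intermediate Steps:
w = 3
(B(w, 2)*39)*45 = ((3*(1 + 2))*39)*45 = ((3*3)*39)*45 = (9*39)*45 = 351*45 = 15795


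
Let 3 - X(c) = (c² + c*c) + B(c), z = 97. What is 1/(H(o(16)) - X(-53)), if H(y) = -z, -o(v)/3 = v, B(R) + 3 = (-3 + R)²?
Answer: 1/8651 ≈ 0.00011559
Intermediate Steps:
B(R) = -3 + (-3 + R)²
X(c) = 6 - (-3 + c)² - 2*c² (X(c) = 3 - ((c² + c*c) + (-3 + (-3 + c)²)) = 3 - ((c² + c²) + (-3 + (-3 + c)²)) = 3 - (2*c² + (-3 + (-3 + c)²)) = 3 - (-3 + (-3 + c)² + 2*c²) = 3 + (3 - (-3 + c)² - 2*c²) = 6 - (-3 + c)² - 2*c²)
o(v) = -3*v
H(y) = -97 (H(y) = -1*97 = -97)
1/(H(o(16)) - X(-53)) = 1/(-97 - (-3 - 3*(-53)² + 6*(-53))) = 1/(-97 - (-3 - 3*2809 - 318)) = 1/(-97 - (-3 - 8427 - 318)) = 1/(-97 - 1*(-8748)) = 1/(-97 + 8748) = 1/8651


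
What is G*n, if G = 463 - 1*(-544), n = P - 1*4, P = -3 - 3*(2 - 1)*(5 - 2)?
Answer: -16112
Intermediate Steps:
P = -12 (P = -3 - 3*3 = -3 - 9 = -12)
n = -16 (n = -12 - 1*4 = -12 - 4 = -16)
G = 1007 (G = 463 + 544 = 1007)
G*n = 1007*(-16) = -16112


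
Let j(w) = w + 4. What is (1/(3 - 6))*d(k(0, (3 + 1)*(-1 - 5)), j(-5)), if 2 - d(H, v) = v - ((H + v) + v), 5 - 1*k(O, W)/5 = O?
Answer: -26/3 ≈ -8.6667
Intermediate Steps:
k(O, W) = 25 - 5*O
j(w) = 4 + w
d(H, v) = 2 + H + v (d(H, v) = 2 - (v - ((H + v) + v)) = 2 - (v - (H + 2*v)) = 2 - (v + (-H - 2*v)) = 2 - (-H - v) = 2 + (H + v) = 2 + H + v)
(1/(3 - 6))*d(k(0, (3 + 1)*(-1 - 5)), j(-5)) = (1/(3 - 6))*(2 + (25 - 5*0) + (4 - 5)) = (1/(-3))*(2 + (25 + 0) - 1) = (-1/3*1)*(2 + 25 - 1) = -1/3*26 = -26/3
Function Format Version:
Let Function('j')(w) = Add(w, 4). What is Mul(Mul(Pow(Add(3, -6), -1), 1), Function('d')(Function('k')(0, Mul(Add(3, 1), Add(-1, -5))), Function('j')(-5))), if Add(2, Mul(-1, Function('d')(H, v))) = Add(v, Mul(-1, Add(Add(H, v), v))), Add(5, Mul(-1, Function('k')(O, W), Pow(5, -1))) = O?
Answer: Rational(-26, 3) ≈ -8.6667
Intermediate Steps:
Function('k')(O, W) = Add(25, Mul(-5, O))
Function('j')(w) = Add(4, w)
Function('d')(H, v) = Add(2, H, v) (Function('d')(H, v) = Add(2, Mul(-1, Add(v, Mul(-1, Add(Add(H, v), v))))) = Add(2, Mul(-1, Add(v, Mul(-1, Add(H, Mul(2, v)))))) = Add(2, Mul(-1, Add(v, Add(Mul(-1, H), Mul(-2, v))))) = Add(2, Mul(-1, Add(Mul(-1, H), Mul(-1, v)))) = Add(2, Add(H, v)) = Add(2, H, v))
Mul(Mul(Pow(Add(3, -6), -1), 1), Function('d')(Function('k')(0, Mul(Add(3, 1), Add(-1, -5))), Function('j')(-5))) = Mul(Mul(Pow(Add(3, -6), -1), 1), Add(2, Add(25, Mul(-5, 0)), Add(4, -5))) = Mul(Mul(Pow(-3, -1), 1), Add(2, Add(25, 0), -1)) = Mul(Mul(Rational(-1, 3), 1), Add(2, 25, -1)) = Mul(Rational(-1, 3), 26) = Rational(-26, 3)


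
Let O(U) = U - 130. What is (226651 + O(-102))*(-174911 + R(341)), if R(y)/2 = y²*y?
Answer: 17916248144289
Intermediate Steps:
R(y) = 2*y³ (R(y) = 2*(y²*y) = 2*y³)
O(U) = -130 + U
(226651 + O(-102))*(-174911 + R(341)) = (226651 + (-130 - 102))*(-174911 + 2*341³) = (226651 - 232)*(-174911 + 2*39651821) = 226419*(-174911 + 79303642) = 226419*79128731 = 17916248144289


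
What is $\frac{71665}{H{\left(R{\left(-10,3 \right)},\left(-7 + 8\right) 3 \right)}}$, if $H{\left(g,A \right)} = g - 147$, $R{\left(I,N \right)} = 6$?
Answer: $- \frac{71665}{141} \approx -508.26$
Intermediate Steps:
$H{\left(g,A \right)} = -147 + g$ ($H{\left(g,A \right)} = g - 147 = -147 + g$)
$\frac{71665}{H{\left(R{\left(-10,3 \right)},\left(-7 + 8\right) 3 \right)}} = \frac{71665}{-147 + 6} = \frac{71665}{-141} = 71665 \left(- \frac{1}{141}\right) = - \frac{71665}{141}$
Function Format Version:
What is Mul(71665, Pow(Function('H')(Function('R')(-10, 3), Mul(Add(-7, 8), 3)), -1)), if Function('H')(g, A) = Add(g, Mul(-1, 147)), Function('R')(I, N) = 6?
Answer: Rational(-71665, 141) ≈ -508.26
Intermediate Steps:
Function('H')(g, A) = Add(-147, g) (Function('H')(g, A) = Add(g, -147) = Add(-147, g))
Mul(71665, Pow(Function('H')(Function('R')(-10, 3), Mul(Add(-7, 8), 3)), -1)) = Mul(71665, Pow(Add(-147, 6), -1)) = Mul(71665, Pow(-141, -1)) = Mul(71665, Rational(-1, 141)) = Rational(-71665, 141)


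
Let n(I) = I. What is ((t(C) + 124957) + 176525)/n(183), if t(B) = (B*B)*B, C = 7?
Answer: 301825/183 ≈ 1649.3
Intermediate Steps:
t(B) = B³ (t(B) = B²*B = B³)
((t(C) + 124957) + 176525)/n(183) = ((7³ + 124957) + 176525)/183 = ((343 + 124957) + 176525)*(1/183) = (125300 + 176525)*(1/183) = 301825*(1/183) = 301825/183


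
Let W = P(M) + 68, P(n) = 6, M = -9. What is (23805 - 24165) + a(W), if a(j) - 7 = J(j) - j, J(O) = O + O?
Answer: -279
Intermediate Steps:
W = 74 (W = 6 + 68 = 74)
J(O) = 2*O
a(j) = 7 + j (a(j) = 7 + (2*j - j) = 7 + j)
(23805 - 24165) + a(W) = (23805 - 24165) + (7 + 74) = -360 + 81 = -279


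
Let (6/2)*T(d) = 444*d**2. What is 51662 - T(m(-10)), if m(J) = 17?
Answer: 8890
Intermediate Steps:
T(d) = 148*d**2 (T(d) = (444*d**2)/3 = 148*d**2)
51662 - T(m(-10)) = 51662 - 148*17**2 = 51662 - 148*289 = 51662 - 1*42772 = 51662 - 42772 = 8890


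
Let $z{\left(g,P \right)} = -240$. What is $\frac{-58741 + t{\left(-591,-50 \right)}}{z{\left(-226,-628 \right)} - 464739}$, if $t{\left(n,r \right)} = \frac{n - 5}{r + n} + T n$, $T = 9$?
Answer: $\frac{13687288}{99350513} \approx 0.13777$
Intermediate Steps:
$t{\left(n,r \right)} = 9 n + \frac{-5 + n}{n + r}$ ($t{\left(n,r \right)} = \frac{n - 5}{r + n} + 9 n = \frac{-5 + n}{n + r} + 9 n = 9 n + \frac{-5 + n}{n + r}$)
$\frac{-58741 + t{\left(-591,-50 \right)}}{z{\left(-226,-628 \right)} - 464739} = \frac{-58741 + \frac{-5 - 591 + 9 \left(-591\right)^{2} + 9 \left(-591\right) \left(-50\right)}{-591 - 50}}{-240 - 464739} = \frac{-58741 + \frac{-5 - 591 + 9 \cdot 349281 + 265950}{-641}}{-464979} = \left(-58741 - \frac{-5 - 591 + 3143529 + 265950}{641}\right) \left(- \frac{1}{464979}\right) = \left(-58741 - \frac{3408883}{641}\right) \left(- \frac{1}{464979}\right) = \left(- \frac{41061864}{641}\right) \left(- \frac{1}{464979}\right) = \frac{13687288}{99350513}$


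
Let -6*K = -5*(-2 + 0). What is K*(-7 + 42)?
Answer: -175/3 ≈ -58.333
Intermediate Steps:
K = -5/3 (K = -(-5)*(-2 + 0)/6 = -(-5)*(-2)/6 = -1/6*10 = -5/3 ≈ -1.6667)
K*(-7 + 42) = -5*(-7 + 42)/3 = -5/3*35 = -175/3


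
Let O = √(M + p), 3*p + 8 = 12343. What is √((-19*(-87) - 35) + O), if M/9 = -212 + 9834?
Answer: √(14562 + 33*√6747)/3 ≈ 43.808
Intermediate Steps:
p = 12335/3 (p = -8/3 + (⅓)*12343 = -8/3 + 12343/3 = 12335/3 ≈ 4111.7)
M = 86598 (M = 9*(-212 + 9834) = 9*9622 = 86598)
O = 11*√6747/3 (O = √(86598 + 12335/3) = √(272129/3) = 11*√6747/3 ≈ 301.18)
√((-19*(-87) - 35) + O) = √((-19*(-87) - 35) + 11*√6747/3) = √((1653 - 35) + 11*√6747/3) = √(1618 + 11*√6747/3)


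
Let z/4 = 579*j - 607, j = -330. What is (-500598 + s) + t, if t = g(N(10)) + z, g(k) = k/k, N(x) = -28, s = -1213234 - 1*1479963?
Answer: -3960502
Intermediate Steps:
s = -2693197 (s = -1213234 - 1479963 = -2693197)
g(k) = 1
z = -766708 (z = 4*(579*(-330) - 607) = 4*(-191070 - 607) = 4*(-191677) = -766708)
t = -766707 (t = 1 - 766708 = -766707)
(-500598 + s) + t = (-500598 - 2693197) - 766707 = -3193795 - 766707 = -3960502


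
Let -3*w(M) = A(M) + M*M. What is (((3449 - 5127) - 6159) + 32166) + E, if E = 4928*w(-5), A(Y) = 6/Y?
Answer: -221497/15 ≈ -14766.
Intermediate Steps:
w(M) = -2/M - M**2/3 (w(M) = -(6/M + M*M)/3 = -(6/M + M**2)/3 = -(M**2 + 6/M)/3 = -2/M - M**2/3)
E = -586432/15 (E = 4928*((1/3)*(-6 - 1*(-5)**3)/(-5)) = 4928*((1/3)*(-1/5)*(-6 - 1*(-125))) = 4928*((1/3)*(-1/5)*(-6 + 125)) = 4928*((1/3)*(-1/5)*119) = 4928*(-119/15) = -586432/15 ≈ -39095.)
(((3449 - 5127) - 6159) + 32166) + E = (((3449 - 5127) - 6159) + 32166) - 586432/15 = ((-1678 - 6159) + 32166) - 586432/15 = (-7837 + 32166) - 586432/15 = 24329 - 586432/15 = -221497/15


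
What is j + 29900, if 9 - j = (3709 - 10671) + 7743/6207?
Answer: 76283518/2069 ≈ 36870.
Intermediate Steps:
j = 14420418/2069 (j = 9 - ((3709 - 10671) + 7743/6207) = 9 - (-6962 + 7743*(1/6207)) = 9 - (-6962 + 2581/2069) = 9 - 1*(-14401797/2069) = 9 + 14401797/2069 = 14420418/2069 ≈ 6969.8)
j + 29900 = 14420418/2069 + 29900 = 76283518/2069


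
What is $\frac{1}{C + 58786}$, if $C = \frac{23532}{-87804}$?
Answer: $\frac{7317}{430135201} \approx 1.7011 \cdot 10^{-5}$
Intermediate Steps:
$C = - \frac{1961}{7317}$ ($C = 23532 \left(- \frac{1}{87804}\right) = - \frac{1961}{7317} \approx -0.26801$)
$\frac{1}{C + 58786} = \frac{1}{- \frac{1961}{7317} + 58786} = \frac{1}{\frac{430135201}{7317}} = \frac{7317}{430135201}$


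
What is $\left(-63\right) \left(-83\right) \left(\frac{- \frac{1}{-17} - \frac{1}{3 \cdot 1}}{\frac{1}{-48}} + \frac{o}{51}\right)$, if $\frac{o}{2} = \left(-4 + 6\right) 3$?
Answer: $\frac{1192212}{17} \approx 70130.0$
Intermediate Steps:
$o = 12$ ($o = 2 \left(-4 + 6\right) 3 = 2 \cdot 2 \cdot 3 = 2 \cdot 6 = 12$)
$\left(-63\right) \left(-83\right) \left(\frac{- \frac{1}{-17} - \frac{1}{3 \cdot 1}}{\frac{1}{-48}} + \frac{o}{51}\right) = \left(-63\right) \left(-83\right) \left(\frac{- \frac{1}{-17} - \frac{1}{3 \cdot 1}}{\frac{1}{-48}} + \frac{12}{51}\right) = 5229 \left(\frac{\left(-1\right) \left(- \frac{1}{17}\right) - \frac{1}{3}}{- \frac{1}{48}} + 12 \cdot \frac{1}{51}\right) = 5229 \left(\left(\frac{1}{17} - \frac{1}{3}\right) \left(-48\right) + \frac{4}{17}\right) = 5229 \left(\left(- \frac{14}{51}\right) \left(-48\right) + \frac{4}{17}\right) = 5229 \left(\frac{224}{17} + \frac{4}{17}\right) = 5229 \cdot \frac{228}{17} = \frac{1192212}{17}$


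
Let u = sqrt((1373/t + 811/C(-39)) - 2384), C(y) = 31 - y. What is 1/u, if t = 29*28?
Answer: -2*I*sqrt(9769514055)/9625137 ≈ -0.020538*I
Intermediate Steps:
t = 812
u = I*sqrt(9769514055)/2030 (u = sqrt((1373/812 + 811/(31 - 1*(-39))) - 2384) = sqrt((1373*(1/812) + 811/(31 + 39)) - 2384) = sqrt((1373/812 + 811/70) - 2384) = sqrt(53903/4060 - 2384) = sqrt(-9625137/4060) = I*sqrt(9769514055)/2030 ≈ 48.69*I)
1/u = 1/(I*sqrt(9769514055)/2030) = -2*I*sqrt(9769514055)/9625137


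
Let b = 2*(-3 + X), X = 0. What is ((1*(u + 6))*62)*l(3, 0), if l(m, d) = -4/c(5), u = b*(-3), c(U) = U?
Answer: -5952/5 ≈ -1190.4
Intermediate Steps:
b = -6 (b = 2*(-3 + 0) = 2*(-3) = -6)
u = 18 (u = -6*(-3) = 18)
l(m, d) = -4/5
((1*(u + 6))*62)*l(3, 0) = ((1*(18 + 6))*62)*(-4/5) = ((1*24)*62)*(-4/5) = (24*62)*(-4/5) = 1488*(-4/5) = -5952/5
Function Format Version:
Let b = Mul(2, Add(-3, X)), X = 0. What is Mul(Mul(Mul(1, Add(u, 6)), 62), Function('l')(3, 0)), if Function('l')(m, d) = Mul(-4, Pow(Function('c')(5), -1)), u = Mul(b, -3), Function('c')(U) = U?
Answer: Rational(-5952, 5) ≈ -1190.4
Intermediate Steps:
b = -6 (b = Mul(2, Add(-3, 0)) = Mul(2, -3) = -6)
u = 18 (u = Mul(-6, -3) = 18)
Function('l')(m, d) = Rational(-4, 5) (Function('l')(m, d) = Mul(-4, Pow(5, -1)) = Mul(-4, Rational(1, 5)) = Rational(-4, 5))
Mul(Mul(Mul(1, Add(u, 6)), 62), Function('l')(3, 0)) = Mul(Mul(Mul(1, Add(18, 6)), 62), Rational(-4, 5)) = Mul(Mul(Mul(1, 24), 62), Rational(-4, 5)) = Mul(Mul(24, 62), Rational(-4, 5)) = Mul(1488, Rational(-4, 5)) = Rational(-5952, 5)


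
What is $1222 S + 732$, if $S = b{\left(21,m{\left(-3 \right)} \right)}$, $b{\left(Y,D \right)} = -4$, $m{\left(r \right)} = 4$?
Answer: $-4156$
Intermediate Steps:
$S = -4$
$1222 S + 732 = 1222 \left(-4\right) + 732 = -4888 + 732 = -4156$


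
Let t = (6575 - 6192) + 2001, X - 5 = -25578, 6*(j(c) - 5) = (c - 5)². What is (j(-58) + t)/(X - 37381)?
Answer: -6101/125908 ≈ -0.048456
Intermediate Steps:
j(c) = 5 + (-5 + c)²/6 (j(c) = 5 + (c - 5)²/6 = 5 + (-5 + c)²/6)
X = -25573 (X = 5 - 25578 = -25573)
t = 2384 (t = 383 + 2001 = 2384)
(j(-58) + t)/(X - 37381) = ((5 + (-5 - 58)²/6) + 2384)/(-25573 - 37381) = ((5 + (⅙)*(-63)²) + 2384)/(-62954) = ((5 + (⅙)*3969) + 2384)*(-1/62954) = ((5 + 1323/2) + 2384)*(-1/62954) = (1333/2 + 2384)*(-1/62954) = (6101/2)*(-1/62954) = -6101/125908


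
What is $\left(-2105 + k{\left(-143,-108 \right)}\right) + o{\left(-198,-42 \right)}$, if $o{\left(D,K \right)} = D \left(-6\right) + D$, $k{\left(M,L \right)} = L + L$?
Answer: $-1331$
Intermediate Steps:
$k{\left(M,L \right)} = 2 L$
$o{\left(D,K \right)} = - 5 D$ ($o{\left(D,K \right)} = - 6 D + D = - 5 D$)
$\left(-2105 + k{\left(-143,-108 \right)}\right) + o{\left(-198,-42 \right)} = \left(-2105 + 2 \left(-108\right)\right) - -990 = \left(-2105 - 216\right) + 990 = -2321 + 990 = -1331$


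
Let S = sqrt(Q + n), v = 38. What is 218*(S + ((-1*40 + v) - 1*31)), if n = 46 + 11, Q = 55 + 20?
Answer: -7194 + 436*sqrt(33) ≈ -4689.4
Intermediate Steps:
Q = 75
n = 57
S = 2*sqrt(33) (S = sqrt(75 + 57) = sqrt(132) = 2*sqrt(33) ≈ 11.489)
218*(S + ((-1*40 + v) - 1*31)) = 218*(2*sqrt(33) + ((-1*40 + 38) - 1*31)) = 218*(2*sqrt(33) + ((-40 + 38) - 31)) = 218*(2*sqrt(33) + (-2 - 31)) = 218*(2*sqrt(33) - 33) = 218*(-33 + 2*sqrt(33)) = -7194 + 436*sqrt(33)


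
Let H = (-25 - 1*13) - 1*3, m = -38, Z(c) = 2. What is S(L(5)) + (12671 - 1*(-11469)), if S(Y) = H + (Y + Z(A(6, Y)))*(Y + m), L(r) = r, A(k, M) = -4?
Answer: 23868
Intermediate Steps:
H = -41 (H = (-25 - 13) - 3 = -38 - 3 = -41)
S(Y) = -41 + (-38 + Y)*(2 + Y) (S(Y) = -41 + (Y + 2)*(Y - 38) = -41 + (2 + Y)*(-38 + Y) = -41 + (-38 + Y)*(2 + Y))
S(L(5)) + (12671 - 1*(-11469)) = (-117 + 5² - 36*5) + (12671 - 1*(-11469)) = (-117 + 25 - 180) + (12671 + 11469) = -272 + 24140 = 23868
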